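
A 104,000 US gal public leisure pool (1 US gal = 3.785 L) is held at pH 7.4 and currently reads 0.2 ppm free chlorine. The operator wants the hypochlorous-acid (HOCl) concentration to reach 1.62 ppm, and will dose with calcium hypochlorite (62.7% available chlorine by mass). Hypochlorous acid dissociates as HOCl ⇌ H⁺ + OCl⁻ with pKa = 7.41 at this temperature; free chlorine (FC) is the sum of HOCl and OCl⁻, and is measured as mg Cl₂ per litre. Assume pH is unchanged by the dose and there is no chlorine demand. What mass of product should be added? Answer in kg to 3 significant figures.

Volume: 104,000 US gal × 3.785 L/gal = 393,640 L.
[OCl⁻]/[HOCl] = 10^(pH − pKa) = 10^(7.4 − 7.41) = 0.9772; fraction as HOCl = 1/(1 + 0.9772) = 0.5058.
Free chlorine required for 1.62 ppm HOCl: 1.62 / 0.5058 = 3.203 ppm.
FC to add: 3.203 − 0.2 = 3.003 mg/L as Cl₂.
Cl₂ equivalent: 3.003 mg/L × 393,640 L = 1182 g.
Product at 62.7% available Cl: 1182 / 0.627 = 1885 g.

1.89 kg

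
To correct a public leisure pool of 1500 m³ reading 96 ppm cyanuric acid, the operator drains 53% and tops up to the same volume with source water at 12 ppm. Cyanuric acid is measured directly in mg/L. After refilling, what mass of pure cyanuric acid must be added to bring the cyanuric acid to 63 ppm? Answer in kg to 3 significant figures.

Volume: 1500 m³ = 1,500,000 L.
After draining 53% and refilling: 96 × 0.47 + 12 × 0.53 = 51.48 ppm.
Deficit to target: 63 − 51.48 = 11.52 mg/L.
Mass: 11.52 mg/L × 1,500,000 L = 17,280 g cyanuric acid.

17.3 kg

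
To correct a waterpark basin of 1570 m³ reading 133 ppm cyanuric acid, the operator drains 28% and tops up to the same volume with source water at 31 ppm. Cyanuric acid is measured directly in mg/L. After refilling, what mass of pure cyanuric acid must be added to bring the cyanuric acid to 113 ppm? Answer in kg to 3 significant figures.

Volume: 1570 m³ = 1,570,000 L.
After draining 28% and refilling: 133 × 0.72 + 31 × 0.28 = 104.44 ppm.
Deficit to target: 113 − 104.44 = 8.56 mg/L.
Mass: 8.56 mg/L × 1,570,000 L = 13,440 g cyanuric acid.

13.4 kg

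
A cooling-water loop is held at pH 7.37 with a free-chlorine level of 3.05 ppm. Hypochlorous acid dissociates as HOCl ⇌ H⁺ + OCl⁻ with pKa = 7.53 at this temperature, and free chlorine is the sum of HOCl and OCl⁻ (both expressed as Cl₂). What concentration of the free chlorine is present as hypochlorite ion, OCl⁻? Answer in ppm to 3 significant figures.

[OCl⁻]/[HOCl] = 10^(pH − pKa) = 10^(7.37 − 7.53) = 10^-0.16 = 0.6918.
Fraction as HOCl = 1 / (1 + 0.6918) = 0.5911.
OCl⁻ = (1 − 0.5911) × 3.05 ppm = 1.247 ppm.

1.25 ppm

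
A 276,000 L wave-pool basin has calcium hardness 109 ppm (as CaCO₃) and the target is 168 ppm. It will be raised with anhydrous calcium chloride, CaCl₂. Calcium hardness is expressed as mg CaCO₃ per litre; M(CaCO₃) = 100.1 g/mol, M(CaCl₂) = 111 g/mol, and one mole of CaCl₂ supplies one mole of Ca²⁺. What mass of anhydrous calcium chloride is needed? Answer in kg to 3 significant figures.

Hardness to add: (168 − 109) = 59 mg/L as CaCO₃ × 276,000 L = 16,280 g as CaCO₃.
Moles of Ca²⁺ (1 mol Ca²⁺ ≡ 1 mol CaCO₃): 16,280 / 100.1 g/mol = 162.7 mol.
Mass of CaCl₂: 162.7 × 111 = 18,060 g.

18.1 kg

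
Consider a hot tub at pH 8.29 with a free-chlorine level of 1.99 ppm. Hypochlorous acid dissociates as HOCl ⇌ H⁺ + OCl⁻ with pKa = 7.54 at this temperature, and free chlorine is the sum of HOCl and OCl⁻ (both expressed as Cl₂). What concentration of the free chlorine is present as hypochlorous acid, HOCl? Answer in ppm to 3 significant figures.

0.300 ppm

[OCl⁻]/[HOCl] = 10^(pH − pKa) = 10^(8.29 − 7.54) = 10^0.75 = 5.623.
Fraction as HOCl = 1 / (1 + 5.623) = 0.151.
HOCl = 0.151 × 1.99 ppm = 0.3004 ppm.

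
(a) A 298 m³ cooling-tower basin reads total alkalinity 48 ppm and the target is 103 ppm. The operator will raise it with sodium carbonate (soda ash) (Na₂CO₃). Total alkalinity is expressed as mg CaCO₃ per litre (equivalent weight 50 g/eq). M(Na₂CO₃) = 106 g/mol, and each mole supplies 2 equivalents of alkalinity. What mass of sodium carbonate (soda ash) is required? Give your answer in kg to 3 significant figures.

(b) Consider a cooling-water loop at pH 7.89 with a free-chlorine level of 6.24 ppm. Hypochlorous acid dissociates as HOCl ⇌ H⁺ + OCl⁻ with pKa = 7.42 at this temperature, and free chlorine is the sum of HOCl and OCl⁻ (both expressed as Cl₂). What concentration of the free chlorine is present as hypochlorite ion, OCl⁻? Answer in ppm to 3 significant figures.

(a) 17.4 kg; (b) 4.66 ppm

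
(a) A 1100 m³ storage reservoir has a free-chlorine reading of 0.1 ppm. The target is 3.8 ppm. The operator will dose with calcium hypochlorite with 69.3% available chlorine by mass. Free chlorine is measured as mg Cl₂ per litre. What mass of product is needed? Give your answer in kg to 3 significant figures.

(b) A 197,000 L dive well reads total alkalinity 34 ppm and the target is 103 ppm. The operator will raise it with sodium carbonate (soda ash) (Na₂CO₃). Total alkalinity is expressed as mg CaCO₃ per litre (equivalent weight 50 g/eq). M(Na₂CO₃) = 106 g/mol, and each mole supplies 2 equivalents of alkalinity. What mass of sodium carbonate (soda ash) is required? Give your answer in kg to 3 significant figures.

(a) Volume: 1100 m³ = 1,100,000 L.
(a) Chlorine deficit: 3.8 − 0.1 = 3.7 ppm = 3.7 mg/L as Cl₂.
(a) Cl₂ equivalent needed: 3.7 mg/L × 1,100,000 L = 4,070,000 mg = 4070 g.
(a) Product at 69.3% available chlorine: 4070 / 0.693 = 5873 g.

(b) Alkalinity to add: (103 − 34) = 69 mg/L as CaCO₃ × 197,000 L = 13,590 g as CaCO₃.
(b) Equivalents: 13,590 g ÷ 50 g/eq = 271.9 eq.
(b) Each mole of Na₂CO₃ supplies 2 eq, so 271.9 / 2 = 135.9 mol.
(b) Mass: 135.9 mol × 106 g/mol = 14,410 g.

(a) 5.87 kg; (b) 14.4 kg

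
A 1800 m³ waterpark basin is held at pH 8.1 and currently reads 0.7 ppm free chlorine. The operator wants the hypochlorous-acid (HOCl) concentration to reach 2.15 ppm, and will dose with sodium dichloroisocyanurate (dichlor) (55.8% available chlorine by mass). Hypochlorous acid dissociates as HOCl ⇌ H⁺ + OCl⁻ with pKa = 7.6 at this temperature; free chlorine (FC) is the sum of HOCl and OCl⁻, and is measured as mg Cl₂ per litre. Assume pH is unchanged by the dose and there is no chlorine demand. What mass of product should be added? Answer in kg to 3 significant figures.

26.6 kg

Volume: 1800 m³ = 1,800,000 L.
[OCl⁻]/[HOCl] = 10^(pH − pKa) = 10^(8.1 − 7.6) = 3.162; fraction as HOCl = 1/(1 + 3.162) = 0.2403.
Free chlorine required for 2.15 ppm HOCl: 2.15 / 0.2403 = 8.949 ppm.
FC to add: 8.949 − 0.7 = 8.249 mg/L as Cl₂.
Cl₂ equivalent: 8.249 mg/L × 1,800,000 L = 14,850 g.
Product at 55.8% available Cl: 14,850 / 0.558 = 26,610 g.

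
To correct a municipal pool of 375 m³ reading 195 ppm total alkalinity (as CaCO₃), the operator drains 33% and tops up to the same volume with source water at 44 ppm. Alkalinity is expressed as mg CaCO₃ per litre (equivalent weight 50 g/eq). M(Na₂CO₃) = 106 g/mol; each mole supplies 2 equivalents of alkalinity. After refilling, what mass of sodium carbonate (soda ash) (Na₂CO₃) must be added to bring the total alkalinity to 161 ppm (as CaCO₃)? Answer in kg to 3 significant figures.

6.29 kg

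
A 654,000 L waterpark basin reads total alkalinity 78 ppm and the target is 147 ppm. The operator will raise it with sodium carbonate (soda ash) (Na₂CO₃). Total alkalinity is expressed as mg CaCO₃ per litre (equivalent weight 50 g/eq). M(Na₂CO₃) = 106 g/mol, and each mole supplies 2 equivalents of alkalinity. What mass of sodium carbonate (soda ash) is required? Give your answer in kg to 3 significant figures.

47.8 kg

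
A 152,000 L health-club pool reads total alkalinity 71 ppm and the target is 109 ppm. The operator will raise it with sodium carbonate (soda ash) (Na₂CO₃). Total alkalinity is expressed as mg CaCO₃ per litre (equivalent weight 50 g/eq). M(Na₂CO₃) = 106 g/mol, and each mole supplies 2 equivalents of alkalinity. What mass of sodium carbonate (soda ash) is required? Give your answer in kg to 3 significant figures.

6.12 kg

Alkalinity to add: (109 − 71) = 38 mg/L as CaCO₃ × 152,000 L = 5776 g as CaCO₃.
Equivalents: 5776 g ÷ 50 g/eq = 115.5 eq.
Each mole of Na₂CO₃ supplies 2 eq, so 115.5 / 2 = 57.76 mol.
Mass: 57.76 mol × 106 g/mol = 6123 g.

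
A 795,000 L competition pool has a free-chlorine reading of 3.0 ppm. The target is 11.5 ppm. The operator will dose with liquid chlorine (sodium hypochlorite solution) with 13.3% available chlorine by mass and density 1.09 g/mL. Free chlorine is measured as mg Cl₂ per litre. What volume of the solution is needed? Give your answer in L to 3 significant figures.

46.6 L

Chlorine deficit: 11.5 − 3.0 = 8.5 ppm = 8.5 mg/L as Cl₂.
Cl₂ equivalent needed: 8.5 mg/L × 795,000 L = 6,758,000 mg = 6758 g.
Product at 13.3% available chlorine: 6758 / 0.133 = 50,810 g.
Volume at density 1.09 g/mL: 50,810 g ÷ 1.09 g/mL = 46,610 mL.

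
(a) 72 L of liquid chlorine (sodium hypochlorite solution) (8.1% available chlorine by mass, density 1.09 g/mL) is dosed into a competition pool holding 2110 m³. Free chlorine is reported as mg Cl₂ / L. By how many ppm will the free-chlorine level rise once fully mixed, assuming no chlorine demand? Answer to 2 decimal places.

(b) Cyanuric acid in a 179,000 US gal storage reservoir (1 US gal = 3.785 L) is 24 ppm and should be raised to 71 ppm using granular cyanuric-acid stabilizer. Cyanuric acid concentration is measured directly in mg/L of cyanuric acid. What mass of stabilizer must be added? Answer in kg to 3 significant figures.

(a) Volume: 2110 m³ = 2,110,000 L.
(a) Mass of solution: 72 L × 1000 mL/L × 1.09 g/mL = 78,480 g.
(a) Available chlorine delivered: 78,480 g × 0.081 = 6357 g as Cl₂.
(a) Concentration rise: 6357 g / 2,110,000 L = 3.013 mg/L = 3.01 ppm.

(b) Volume: 179,000 US gal × 3.785 L/gal = 677,515 L.
(b) CYA to add: (71 − 24) = 47 mg/L × 677,515 L = 31,840 g cyanuric acid.

(a) 3.01 ppm; (b) 31.8 kg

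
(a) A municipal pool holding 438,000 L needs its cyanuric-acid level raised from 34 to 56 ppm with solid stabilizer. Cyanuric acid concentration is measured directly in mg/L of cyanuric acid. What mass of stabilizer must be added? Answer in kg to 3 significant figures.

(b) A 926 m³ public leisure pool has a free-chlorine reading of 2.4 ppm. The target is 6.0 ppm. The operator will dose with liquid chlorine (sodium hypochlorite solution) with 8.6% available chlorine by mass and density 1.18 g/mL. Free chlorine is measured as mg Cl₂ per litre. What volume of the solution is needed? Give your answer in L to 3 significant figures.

(a) CYA to add: (56 − 34) = 22 mg/L × 438,000 L = 9636 g cyanuric acid.

(b) Volume: 926 m³ = 926,000 L.
(b) Chlorine deficit: 6.0 − 2.4 = 3.6 ppm = 3.6 mg/L as Cl₂.
(b) Cl₂ equivalent needed: 3.6 mg/L × 926,000 L = 3,334,000 mg = 3334 g.
(b) Product at 8.6% available chlorine: 3334 / 0.086 = 38,760 g.
(b) Volume at density 1.18 g/mL: 38,760 g ÷ 1.18 g/mL = 32,850 mL.

(a) 9.64 kg; (b) 32.8 L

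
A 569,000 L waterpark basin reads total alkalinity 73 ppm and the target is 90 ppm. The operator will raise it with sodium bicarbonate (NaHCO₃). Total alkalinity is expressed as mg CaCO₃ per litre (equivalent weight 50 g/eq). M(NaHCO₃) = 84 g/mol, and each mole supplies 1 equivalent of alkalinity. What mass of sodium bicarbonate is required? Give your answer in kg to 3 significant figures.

16.3 kg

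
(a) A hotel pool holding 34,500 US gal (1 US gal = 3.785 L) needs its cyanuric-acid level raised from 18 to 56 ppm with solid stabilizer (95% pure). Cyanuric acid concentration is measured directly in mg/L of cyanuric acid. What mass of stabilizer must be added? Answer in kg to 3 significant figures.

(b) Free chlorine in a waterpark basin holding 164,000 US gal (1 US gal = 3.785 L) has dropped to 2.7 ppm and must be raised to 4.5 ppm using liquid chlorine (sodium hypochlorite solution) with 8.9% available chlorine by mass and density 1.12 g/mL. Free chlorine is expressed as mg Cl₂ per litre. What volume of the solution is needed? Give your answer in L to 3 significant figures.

(a) 5.22 kg; (b) 11.2 L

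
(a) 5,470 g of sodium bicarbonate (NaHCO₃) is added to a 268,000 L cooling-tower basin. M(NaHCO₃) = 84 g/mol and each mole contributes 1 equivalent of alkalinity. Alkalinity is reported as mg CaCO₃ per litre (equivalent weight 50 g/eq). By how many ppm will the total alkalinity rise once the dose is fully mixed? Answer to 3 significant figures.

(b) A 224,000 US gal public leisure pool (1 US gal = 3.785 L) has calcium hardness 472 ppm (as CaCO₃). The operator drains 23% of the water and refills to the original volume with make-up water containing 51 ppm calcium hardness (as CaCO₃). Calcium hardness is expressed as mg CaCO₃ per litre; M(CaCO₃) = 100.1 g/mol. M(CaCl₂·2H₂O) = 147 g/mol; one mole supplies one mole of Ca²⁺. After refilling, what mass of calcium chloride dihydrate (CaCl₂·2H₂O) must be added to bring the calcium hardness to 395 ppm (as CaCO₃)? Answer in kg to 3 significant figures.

(a) Moles of NaHCO₃: 5,470 g ÷ 84 g/mol = 65.12 mol → 65.12 eq of alkalinity.
(a) As CaCO₃: 65.12 eq × 50 g/eq = 3256 g.
(a) Rise: 3256 g / 268,000 L × 1000 = 12.15 mg/L.

(b) Volume: 224,000 US gal × 3.785 L/gal = 847,840 L.
(b) After draining 23% and refilling: 472 × 0.77 + 51 × 0.23 = 375.17 ppm.
(b) Deficit to target: 395 − 375.17 = 19.83 mg/L.
(b) As CaCO₃: 19.83 mg/L × 847,840 L = 16,810 g; ÷ 100.1 = 168 mol Ca²⁺.
(b) Mass: 168 × 147 = 24,690 g.

(a) 12.1 ppm; (b) 24.7 kg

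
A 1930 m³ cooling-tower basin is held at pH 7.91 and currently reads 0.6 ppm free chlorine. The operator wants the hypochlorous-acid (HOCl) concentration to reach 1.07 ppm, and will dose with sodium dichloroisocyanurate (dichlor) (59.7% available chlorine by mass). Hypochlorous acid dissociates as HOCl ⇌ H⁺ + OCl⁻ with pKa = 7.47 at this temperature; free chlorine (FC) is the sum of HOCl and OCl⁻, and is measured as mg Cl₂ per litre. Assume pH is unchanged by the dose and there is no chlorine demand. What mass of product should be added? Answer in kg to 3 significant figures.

Volume: 1930 m³ = 1,930,000 L.
[OCl⁻]/[HOCl] = 10^(pH − pKa) = 10^(7.91 − 7.47) = 2.754; fraction as HOCl = 1/(1 + 2.754) = 0.2664.
Free chlorine required for 1.07 ppm HOCl: 1.07 / 0.2664 = 4.017 ppm.
FC to add: 4.017 − 0.6 = 3.417 mg/L as Cl₂.
Cl₂ equivalent: 3.417 mg/L × 1,930,000 L = 6595 g.
Product at 59.7% available Cl: 6595 / 0.597 = 11,050 g.

11.0 kg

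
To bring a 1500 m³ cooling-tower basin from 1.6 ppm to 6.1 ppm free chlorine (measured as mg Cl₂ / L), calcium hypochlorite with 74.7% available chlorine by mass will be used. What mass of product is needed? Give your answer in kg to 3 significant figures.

9.04 kg

Volume: 1500 m³ = 1,500,000 L.
Chlorine deficit: 6.1 − 1.6 = 4.5 ppm = 4.5 mg/L as Cl₂.
Cl₂ equivalent needed: 4.5 mg/L × 1,500,000 L = 6,750,000 mg = 6750 g.
Product at 74.7% available chlorine: 6750 / 0.747 = 9036 g.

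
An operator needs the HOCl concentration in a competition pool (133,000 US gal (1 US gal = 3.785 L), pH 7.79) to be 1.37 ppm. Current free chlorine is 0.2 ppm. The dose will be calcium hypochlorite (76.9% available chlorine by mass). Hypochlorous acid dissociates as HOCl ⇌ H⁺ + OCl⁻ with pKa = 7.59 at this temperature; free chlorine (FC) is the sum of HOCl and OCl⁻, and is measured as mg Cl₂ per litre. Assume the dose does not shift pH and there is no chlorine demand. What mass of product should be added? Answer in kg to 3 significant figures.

Volume: 133,000 US gal × 3.785 L/gal = 503,405 L.
[OCl⁻]/[HOCl] = 10^(pH − pKa) = 10^(7.79 − 7.59) = 1.585; fraction as HOCl = 1/(1 + 1.585) = 0.3869.
Free chlorine required for 1.37 ppm HOCl: 1.37 / 0.3869 = 3.541 ppm.
FC to add: 3.541 − 0.2 = 3.341 mg/L as Cl₂.
Cl₂ equivalent: 3.341 mg/L × 503,405 L = 1682 g.
Product at 76.9% available Cl: 1682 / 0.769 = 2187 g.

2.19 kg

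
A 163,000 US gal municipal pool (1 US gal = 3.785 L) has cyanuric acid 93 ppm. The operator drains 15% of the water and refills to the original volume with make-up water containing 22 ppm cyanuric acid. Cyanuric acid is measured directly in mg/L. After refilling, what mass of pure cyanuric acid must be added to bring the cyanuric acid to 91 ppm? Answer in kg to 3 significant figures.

Volume: 163,000 US gal × 3.785 L/gal = 616,955 L.
After draining 15% and refilling: 93 × 0.85 + 22 × 0.15 = 82.35 ppm.
Deficit to target: 91 − 82.35 = 8.65 mg/L.
Mass: 8.65 mg/L × 616,955 L = 5337 g cyanuric acid.

5.34 kg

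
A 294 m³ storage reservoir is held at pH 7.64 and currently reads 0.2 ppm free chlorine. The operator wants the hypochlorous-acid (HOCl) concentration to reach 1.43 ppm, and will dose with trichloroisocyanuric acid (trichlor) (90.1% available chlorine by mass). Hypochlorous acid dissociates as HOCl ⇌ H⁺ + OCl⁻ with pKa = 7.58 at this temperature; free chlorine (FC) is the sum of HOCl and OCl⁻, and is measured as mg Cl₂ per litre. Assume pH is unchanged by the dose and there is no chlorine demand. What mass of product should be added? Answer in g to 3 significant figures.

Volume: 294 m³ = 294,000 L.
[OCl⁻]/[HOCl] = 10^(pH − pKa) = 10^(7.64 − 7.58) = 1.148; fraction as HOCl = 1/(1 + 1.148) = 0.4655.
Free chlorine required for 1.43 ppm HOCl: 1.43 / 0.4655 = 3.072 ppm.
FC to add: 3.072 − 0.2 = 2.872 mg/L as Cl₂.
Cl₂ equivalent: 2.872 mg/L × 294,000 L = 844.3 g.
Product at 90.1% available Cl: 844.3 / 0.901 = 937.1 g.

937 g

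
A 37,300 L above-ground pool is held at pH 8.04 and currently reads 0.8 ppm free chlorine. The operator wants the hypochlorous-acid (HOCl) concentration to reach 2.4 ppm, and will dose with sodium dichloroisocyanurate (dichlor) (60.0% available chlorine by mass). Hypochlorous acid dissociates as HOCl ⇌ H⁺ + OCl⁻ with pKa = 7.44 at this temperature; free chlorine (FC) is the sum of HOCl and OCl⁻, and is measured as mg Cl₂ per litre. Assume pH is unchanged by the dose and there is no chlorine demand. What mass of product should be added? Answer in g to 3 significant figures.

693 g

[OCl⁻]/[HOCl] = 10^(pH − pKa) = 10^(8.04 − 7.44) = 3.981; fraction as HOCl = 1/(1 + 3.981) = 0.2008.
Free chlorine required for 2.4 ppm HOCl: 2.4 / 0.2008 = 11.95 ppm.
FC to add: 11.95 − 0.8 = 11.15 mg/L as Cl₂.
Cl₂ equivalent: 11.15 mg/L × 37,300 L = 416.1 g.
Product at 60.0% available Cl: 416.1 / 0.6 = 693.4 g.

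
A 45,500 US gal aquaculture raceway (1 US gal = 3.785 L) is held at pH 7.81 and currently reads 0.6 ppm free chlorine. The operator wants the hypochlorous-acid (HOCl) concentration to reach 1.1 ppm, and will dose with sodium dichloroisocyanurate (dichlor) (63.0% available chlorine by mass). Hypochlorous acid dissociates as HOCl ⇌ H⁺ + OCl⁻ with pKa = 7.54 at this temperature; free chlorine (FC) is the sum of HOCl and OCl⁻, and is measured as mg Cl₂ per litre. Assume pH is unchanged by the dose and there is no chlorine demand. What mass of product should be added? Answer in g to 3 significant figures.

697 g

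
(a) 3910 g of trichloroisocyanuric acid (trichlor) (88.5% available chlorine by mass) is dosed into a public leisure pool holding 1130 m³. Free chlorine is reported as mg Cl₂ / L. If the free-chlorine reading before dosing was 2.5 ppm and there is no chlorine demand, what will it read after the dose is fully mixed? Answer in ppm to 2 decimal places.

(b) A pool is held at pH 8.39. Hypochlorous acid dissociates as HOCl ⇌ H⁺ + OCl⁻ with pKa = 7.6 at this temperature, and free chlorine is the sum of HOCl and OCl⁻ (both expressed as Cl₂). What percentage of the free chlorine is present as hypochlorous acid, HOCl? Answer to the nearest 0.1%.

(a) 5.56 ppm; (b) 14.0%

(a) Volume: 1130 m³ = 1,130,000 L.
(a) Available chlorine delivered: 3910 g × 0.885 = 3460 g as Cl₂.
(a) Concentration rise: 3460 g / 1,130,000 L = 3.062 mg/L = 3.06 ppm.
(a) Final FC: 2.5 + 3.06 = 5.56 ppm.

(b) [OCl⁻]/[HOCl] = 10^(pH − pKa) = 10^(8.39 − 7.6) = 10^0.79 = 6.166.
(b) Fraction as HOCl = 1 / (1 + 6.166) = 0.1395.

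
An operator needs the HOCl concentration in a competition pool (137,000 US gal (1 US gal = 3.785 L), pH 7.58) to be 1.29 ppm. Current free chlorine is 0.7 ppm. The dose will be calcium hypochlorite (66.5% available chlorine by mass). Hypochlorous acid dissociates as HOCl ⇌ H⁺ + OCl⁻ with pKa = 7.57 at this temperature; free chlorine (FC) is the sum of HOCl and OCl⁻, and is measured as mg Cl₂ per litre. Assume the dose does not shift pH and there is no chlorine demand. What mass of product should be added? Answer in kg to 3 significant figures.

1.49 kg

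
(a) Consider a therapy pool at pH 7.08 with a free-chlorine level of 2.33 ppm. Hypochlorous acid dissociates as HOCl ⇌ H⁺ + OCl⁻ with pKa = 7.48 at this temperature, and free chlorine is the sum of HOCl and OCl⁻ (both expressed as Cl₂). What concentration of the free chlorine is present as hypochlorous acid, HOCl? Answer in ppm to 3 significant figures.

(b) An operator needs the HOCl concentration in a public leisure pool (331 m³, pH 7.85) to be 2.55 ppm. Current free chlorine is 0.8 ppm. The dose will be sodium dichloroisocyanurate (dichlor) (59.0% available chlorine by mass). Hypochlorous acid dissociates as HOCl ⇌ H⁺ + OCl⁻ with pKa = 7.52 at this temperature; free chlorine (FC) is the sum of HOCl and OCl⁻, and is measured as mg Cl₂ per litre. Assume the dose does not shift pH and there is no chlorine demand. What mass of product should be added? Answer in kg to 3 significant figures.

(a) [OCl⁻]/[HOCl] = 10^(pH − pKa) = 10^(7.08 − 7.48) = 10^-0.40 = 0.3981.
(a) Fraction as HOCl = 1 / (1 + 0.3981) = 0.7153.
(a) HOCl = 0.7153 × 2.33 ppm = 1.667 ppm.

(b) Volume: 331 m³ = 331,000 L.
(b) [OCl⁻]/[HOCl] = 10^(pH − pKa) = 10^(7.85 − 7.52) = 2.138; fraction as HOCl = 1/(1 + 2.138) = 0.3187.
(b) Free chlorine required for 2.55 ppm HOCl: 2.55 / 0.3187 = 8.002 ppm.
(b) FC to add: 8.002 − 0.8 = 7.202 mg/L as Cl₂.
(b) Cl₂ equivalent: 7.202 mg/L × 331,000 L = 2384 g.
(b) Product at 59.0% available Cl: 2384 / 0.59 = 4040 g.

(a) 1.67 ppm; (b) 4.04 kg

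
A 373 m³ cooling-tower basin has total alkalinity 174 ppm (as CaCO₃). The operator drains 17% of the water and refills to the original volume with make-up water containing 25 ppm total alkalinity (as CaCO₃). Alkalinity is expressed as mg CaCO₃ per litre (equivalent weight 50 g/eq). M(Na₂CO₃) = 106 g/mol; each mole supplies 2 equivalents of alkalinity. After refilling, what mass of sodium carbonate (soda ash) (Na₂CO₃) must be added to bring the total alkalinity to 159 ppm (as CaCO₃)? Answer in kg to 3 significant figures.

4.08 kg

Volume: 373 m³ = 373,000 L.
After draining 17% and refilling: 174 × 0.83 + 25 × 0.17 = 148.67 ppm.
Deficit to target: 159 − 148.67 = 10.33 mg/L.
As CaCO₃: 10.33 mg/L × 373,000 L = 3853 g; ÷ 50 g/eq ÷ 2 = 38.53 mol Na₂CO₃.
Mass: 38.53 × 106 = 4084 g.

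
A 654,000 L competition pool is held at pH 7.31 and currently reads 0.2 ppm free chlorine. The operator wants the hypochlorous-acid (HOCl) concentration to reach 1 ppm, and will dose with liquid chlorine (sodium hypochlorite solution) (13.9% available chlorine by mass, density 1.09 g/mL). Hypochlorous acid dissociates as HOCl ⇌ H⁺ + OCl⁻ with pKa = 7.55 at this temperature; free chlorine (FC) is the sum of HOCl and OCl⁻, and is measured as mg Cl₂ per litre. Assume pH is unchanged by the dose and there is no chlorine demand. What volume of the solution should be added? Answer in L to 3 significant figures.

5.94 L

[OCl⁻]/[HOCl] = 10^(pH − pKa) = 10^(7.31 − 7.55) = 0.5754; fraction as HOCl = 1/(1 + 0.5754) = 0.6347.
Free chlorine required for 1 ppm HOCl: 1 / 0.6347 = 1.575 ppm.
FC to add: 1.575 − 0.2 = 1.375 mg/L as Cl₂.
Cl₂ equivalent: 1.375 mg/L × 654,000 L = 899.5 g.
Product at 13.9% available Cl: 899.5 / 0.139 = 6471 g.
Volume: 6471 g ÷ 1.09 g/mL = 5937 mL.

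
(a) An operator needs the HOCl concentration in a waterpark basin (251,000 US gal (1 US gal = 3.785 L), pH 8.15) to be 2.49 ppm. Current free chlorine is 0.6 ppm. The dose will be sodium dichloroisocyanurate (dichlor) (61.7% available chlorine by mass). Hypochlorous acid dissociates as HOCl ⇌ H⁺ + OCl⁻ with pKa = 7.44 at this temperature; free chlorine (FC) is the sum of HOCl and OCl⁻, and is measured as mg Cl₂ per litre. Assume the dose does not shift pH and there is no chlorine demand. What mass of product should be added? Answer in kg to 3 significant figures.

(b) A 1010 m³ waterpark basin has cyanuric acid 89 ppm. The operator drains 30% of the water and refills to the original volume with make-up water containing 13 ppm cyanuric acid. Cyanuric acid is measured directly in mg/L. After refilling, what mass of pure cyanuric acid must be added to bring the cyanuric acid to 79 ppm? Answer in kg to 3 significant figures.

(a) 22.6 kg; (b) 12.9 kg

(a) Volume: 251,000 US gal × 3.785 L/gal = 950,035 L.
(a) [OCl⁻]/[HOCl] = 10^(pH − pKa) = 10^(8.15 − 7.44) = 5.129; fraction as HOCl = 1/(1 + 5.129) = 0.1632.
(a) Free chlorine required for 2.49 ppm HOCl: 2.49 / 0.1632 = 15.26 ppm.
(a) FC to add: 15.26 − 0.6 = 14.66 mg/L as Cl₂.
(a) Cl₂ equivalent: 14.66 mg/L × 950,035 L = 13,930 g.
(a) Product at 61.7% available Cl: 13,930 / 0.617 = 22,570 g.

(b) Volume: 1010 m³ = 1,010,000 L.
(b) After draining 30% and refilling: 89 × 0.70 + 13 × 0.30 = 66.2 ppm.
(b) Deficit to target: 79 − 66.2 = 12.8 mg/L.
(b) Mass: 12.8 mg/L × 1,010,000 L = 12,930 g cyanuric acid.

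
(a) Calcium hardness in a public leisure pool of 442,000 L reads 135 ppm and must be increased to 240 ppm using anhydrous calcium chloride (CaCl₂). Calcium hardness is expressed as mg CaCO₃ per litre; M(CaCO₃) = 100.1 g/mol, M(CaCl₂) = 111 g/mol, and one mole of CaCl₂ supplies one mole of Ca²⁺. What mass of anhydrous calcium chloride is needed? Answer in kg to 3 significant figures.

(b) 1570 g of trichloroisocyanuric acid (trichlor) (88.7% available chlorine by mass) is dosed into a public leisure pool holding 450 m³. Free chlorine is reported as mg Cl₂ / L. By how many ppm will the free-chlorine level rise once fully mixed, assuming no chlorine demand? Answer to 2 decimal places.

(a) Hardness to add: (240 − 135) = 105 mg/L as CaCO₃ × 442,000 L = 46,410 g as CaCO₃.
(a) Moles of Ca²⁺ (1 mol Ca²⁺ ≡ 1 mol CaCO₃): 46,410 / 100.1 g/mol = 463.6 mol.
(a) Mass of CaCl₂: 463.6 × 111 = 51,460 g.

(b) Volume: 450 m³ = 450,000 L.
(b) Available chlorine delivered: 1570 g × 0.887 = 1393 g as Cl₂.
(b) Concentration rise: 1393 g / 450,000 L = 3.095 mg/L = 3.09 ppm.

(a) 51.5 kg; (b) 3.09 ppm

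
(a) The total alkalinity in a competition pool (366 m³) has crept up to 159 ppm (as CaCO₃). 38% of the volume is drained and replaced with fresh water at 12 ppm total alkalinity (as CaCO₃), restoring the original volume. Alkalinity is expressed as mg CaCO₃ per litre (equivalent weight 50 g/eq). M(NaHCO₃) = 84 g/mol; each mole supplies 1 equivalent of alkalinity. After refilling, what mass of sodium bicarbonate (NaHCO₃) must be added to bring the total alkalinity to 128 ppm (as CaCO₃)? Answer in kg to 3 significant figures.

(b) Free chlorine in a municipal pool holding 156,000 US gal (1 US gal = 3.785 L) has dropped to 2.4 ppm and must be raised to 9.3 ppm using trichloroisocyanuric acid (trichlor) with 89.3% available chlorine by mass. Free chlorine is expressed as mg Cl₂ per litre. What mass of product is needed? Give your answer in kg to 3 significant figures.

(a) Volume: 366 m³ = 366,000 L.
(a) After draining 38% and refilling: 159 × 0.62 + 12 × 0.38 = 103.14 ppm.
(a) Deficit to target: 128 − 103.14 = 24.86 mg/L.
(a) As CaCO₃: 24.86 mg/L × 366,000 L = 9099 g; ÷ 50 g/eq ÷ 1 = 182 mol NaHCO₃.
(a) Mass: 182 × 84 = 15,290 g.

(b) Volume: 156,000 US gal × 3.785 L/gal = 590,460 L.
(b) Chlorine deficit: 9.3 − 2.4 = 6.9 ppm = 6.9 mg/L as Cl₂.
(b) Cl₂ equivalent needed: 6.9 mg/L × 590,460 L = 4,074,000 mg = 4074 g.
(b) Product at 89.3% available chlorine: 4074 / 0.893 = 4562 g.

(a) 15.3 kg; (b) 4.56 kg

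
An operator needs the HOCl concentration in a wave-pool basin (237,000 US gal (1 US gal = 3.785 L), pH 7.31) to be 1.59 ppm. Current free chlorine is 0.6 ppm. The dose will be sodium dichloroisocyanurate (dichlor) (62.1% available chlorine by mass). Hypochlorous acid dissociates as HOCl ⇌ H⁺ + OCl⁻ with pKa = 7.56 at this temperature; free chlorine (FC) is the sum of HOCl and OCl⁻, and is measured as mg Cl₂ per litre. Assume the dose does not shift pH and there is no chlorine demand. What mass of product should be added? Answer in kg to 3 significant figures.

2.72 kg

Volume: 237,000 US gal × 3.785 L/gal = 897,045 L.
[OCl⁻]/[HOCl] = 10^(pH − pKa) = 10^(7.31 − 7.56) = 0.5623; fraction as HOCl = 1/(1 + 0.5623) = 0.6401.
Free chlorine required for 1.59 ppm HOCl: 1.59 / 0.6401 = 2.484 ppm.
FC to add: 2.484 − 0.6 = 1.884 mg/L as Cl₂.
Cl₂ equivalent: 1.884 mg/L × 897,045 L = 1690 g.
Product at 62.1% available Cl: 1690 / 0.621 = 2722 g.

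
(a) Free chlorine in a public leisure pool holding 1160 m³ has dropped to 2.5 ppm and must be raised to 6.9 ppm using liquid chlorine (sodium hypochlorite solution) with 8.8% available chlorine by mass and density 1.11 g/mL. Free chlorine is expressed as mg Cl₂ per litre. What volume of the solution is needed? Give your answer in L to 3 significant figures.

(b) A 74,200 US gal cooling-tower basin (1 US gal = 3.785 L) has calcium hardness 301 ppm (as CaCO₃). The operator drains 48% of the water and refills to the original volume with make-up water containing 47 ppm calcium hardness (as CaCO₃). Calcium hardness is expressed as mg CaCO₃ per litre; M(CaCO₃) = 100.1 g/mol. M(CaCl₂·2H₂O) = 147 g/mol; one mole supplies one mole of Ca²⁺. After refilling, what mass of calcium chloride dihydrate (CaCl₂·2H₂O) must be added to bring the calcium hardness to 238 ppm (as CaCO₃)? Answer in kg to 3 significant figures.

(a) 52.3 L; (b) 24.3 kg

(a) Volume: 1160 m³ = 1,160,000 L.
(a) Chlorine deficit: 6.9 − 2.5 = 4.4 ppm = 4.4 mg/L as Cl₂.
(a) Cl₂ equivalent needed: 4.4 mg/L × 1,160,000 L = 5,104,000 mg = 5104 g.
(a) Product at 8.8% available chlorine: 5104 / 0.088 = 58,000 g.
(a) Volume at density 1.11 g/mL: 58,000 g ÷ 1.11 g/mL = 52,250 mL.

(b) Volume: 74,200 US gal × 3.785 L/gal = 280,847 L.
(b) After draining 48% and refilling: 301 × 0.52 + 47 × 0.48 = 179.08 ppm.
(b) Deficit to target: 238 − 179.08 = 58.92 mg/L.
(b) As CaCO₃: 58.92 mg/L × 280,847 L = 16,550 g; ÷ 100.1 = 165.3 mol Ca²⁺.
(b) Mass: 165.3 × 147 = 24,300 g.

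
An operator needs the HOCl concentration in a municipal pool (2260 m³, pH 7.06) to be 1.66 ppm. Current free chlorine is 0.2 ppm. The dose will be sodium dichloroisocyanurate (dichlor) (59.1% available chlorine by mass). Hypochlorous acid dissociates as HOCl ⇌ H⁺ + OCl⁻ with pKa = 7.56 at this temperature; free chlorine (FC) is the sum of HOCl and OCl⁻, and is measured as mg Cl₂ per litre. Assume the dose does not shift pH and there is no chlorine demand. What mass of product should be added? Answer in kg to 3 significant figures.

7.59 kg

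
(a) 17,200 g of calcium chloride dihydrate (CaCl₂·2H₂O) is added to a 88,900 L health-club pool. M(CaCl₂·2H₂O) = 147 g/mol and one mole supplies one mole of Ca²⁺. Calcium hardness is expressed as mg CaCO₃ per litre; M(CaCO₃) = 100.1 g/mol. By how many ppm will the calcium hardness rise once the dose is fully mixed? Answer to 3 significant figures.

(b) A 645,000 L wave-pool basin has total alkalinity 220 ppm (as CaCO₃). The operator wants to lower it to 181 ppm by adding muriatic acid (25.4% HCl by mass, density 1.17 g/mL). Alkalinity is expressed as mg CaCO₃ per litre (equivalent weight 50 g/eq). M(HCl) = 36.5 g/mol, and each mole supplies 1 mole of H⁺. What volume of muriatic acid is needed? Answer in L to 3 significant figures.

(a) Moles of Ca²⁺: 17,200 g ÷ 147 g/mol = 117 mol.
(a) As CaCO₃: 117 mol × 100.1 g/mol = 11,710 g.
(a) Rise: 11,710 g / 88,900 L × 1000 = 131.7 mg/L.

(b) Alkalinity to neutralize: (220 − 181) = 39 mg/L as CaCO₃ × 645,000 L = 25,160 g as CaCO₃.
(b) Equivalents of H⁺ required: 25,160 ÷ 50 g/eq = 503.1 eq = 503.1 mol HCl.
(b) Mass of HCl: 503.1 × 36.5 = 18,360 g.
(b) Mass of 25.4% solution: 18,360 / 0.254 = 72,300 g.
(b) Volume: 72,300 g ÷ 1.17 g/mL = 61,790 mL.

(a) 132 ppm; (b) 61.8 L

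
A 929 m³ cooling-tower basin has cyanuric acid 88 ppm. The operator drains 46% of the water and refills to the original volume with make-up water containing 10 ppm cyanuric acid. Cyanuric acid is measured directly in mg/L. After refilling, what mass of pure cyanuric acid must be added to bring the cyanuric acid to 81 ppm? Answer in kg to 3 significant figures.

Volume: 929 m³ = 929,000 L.
After draining 46% and refilling: 88 × 0.54 + 10 × 0.46 = 52.12 ppm.
Deficit to target: 81 − 52.12 = 28.88 mg/L.
Mass: 28.88 mg/L × 929,000 L = 26,830 g cyanuric acid.

26.8 kg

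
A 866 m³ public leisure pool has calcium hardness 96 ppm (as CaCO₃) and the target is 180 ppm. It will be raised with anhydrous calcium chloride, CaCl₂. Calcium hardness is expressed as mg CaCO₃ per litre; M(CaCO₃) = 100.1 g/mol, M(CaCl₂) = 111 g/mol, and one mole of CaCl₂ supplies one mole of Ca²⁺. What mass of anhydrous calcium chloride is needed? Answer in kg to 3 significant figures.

80.7 kg

Volume: 866 m³ = 866,000 L.
Hardness to add: (180 − 96) = 84 mg/L as CaCO₃ × 866,000 L = 72,740 g as CaCO₃.
Moles of Ca²⁺ (1 mol Ca²⁺ ≡ 1 mol CaCO₃): 72,740 / 100.1 g/mol = 726.7 mol.
Mass of CaCl₂: 726.7 × 111 = 80,670 g.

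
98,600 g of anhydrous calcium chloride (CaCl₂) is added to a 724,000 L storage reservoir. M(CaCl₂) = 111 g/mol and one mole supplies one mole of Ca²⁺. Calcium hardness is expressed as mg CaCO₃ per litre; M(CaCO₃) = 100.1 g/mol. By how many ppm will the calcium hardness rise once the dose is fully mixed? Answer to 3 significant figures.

123 ppm

Moles of Ca²⁺: 98,600 g ÷ 111 g/mol = 888.3 mol.
As CaCO₃: 888.3 mol × 100.1 g/mol = 88,920 g.
Rise: 88,920 g / 724,000 L × 1000 = 122.8 mg/L.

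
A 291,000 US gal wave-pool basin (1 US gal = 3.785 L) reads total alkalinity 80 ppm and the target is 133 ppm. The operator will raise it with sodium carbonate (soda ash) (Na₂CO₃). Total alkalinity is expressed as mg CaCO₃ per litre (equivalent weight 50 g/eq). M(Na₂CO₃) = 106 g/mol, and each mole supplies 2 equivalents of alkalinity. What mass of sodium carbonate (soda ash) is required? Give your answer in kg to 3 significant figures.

61.9 kg

Volume: 291,000 US gal × 3.785 L/gal = 1,101,435 L.
Alkalinity to add: (133 − 80) = 53 mg/L as CaCO₃ × 1,101,435 L = 58,380 g as CaCO₃.
Equivalents: 58,380 g ÷ 50 g/eq = 1168 eq.
Each mole of Na₂CO₃ supplies 2 eq, so 1168 / 2 = 583.8 mol.
Mass: 583.8 mol × 106 g/mol = 61,880 g.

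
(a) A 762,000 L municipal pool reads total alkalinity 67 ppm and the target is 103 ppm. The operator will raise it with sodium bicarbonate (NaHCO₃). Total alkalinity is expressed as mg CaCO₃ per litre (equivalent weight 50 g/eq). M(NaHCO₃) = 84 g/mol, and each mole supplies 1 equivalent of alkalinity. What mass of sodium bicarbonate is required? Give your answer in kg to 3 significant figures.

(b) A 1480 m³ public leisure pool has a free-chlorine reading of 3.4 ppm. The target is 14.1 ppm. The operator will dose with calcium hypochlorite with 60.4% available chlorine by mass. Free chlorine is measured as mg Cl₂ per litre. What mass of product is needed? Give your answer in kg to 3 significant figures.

(a) Alkalinity to add: (103 − 67) = 36 mg/L as CaCO₃ × 762,000 L = 27,430 g as CaCO₃.
(a) Equivalents: 27,430 g ÷ 50 g/eq = 548.6 eq.
(a) NaHCO₃ supplies 1 eq per mole → 548.6 mol.
(a) Mass: 548.6 mol × 84 g/mol = 46,090 g.

(b) Volume: 1480 m³ = 1,480,000 L.
(b) Chlorine deficit: 14.1 − 3.4 = 10.7 ppm = 10.7 mg/L as Cl₂.
(b) Cl₂ equivalent needed: 10.7 mg/L × 1,480,000 L = 15,840,000 mg = 15,840 g.
(b) Product at 60.4% available chlorine: 15,840 / 0.604 = 26,220 g.

(a) 46.1 kg; (b) 26.2 kg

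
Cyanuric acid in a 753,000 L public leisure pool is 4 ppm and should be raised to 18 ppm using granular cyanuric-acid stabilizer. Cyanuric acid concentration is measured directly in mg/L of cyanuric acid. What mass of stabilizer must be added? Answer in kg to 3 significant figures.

CYA to add: (18 − 4) = 14 mg/L × 753,000 L = 10,540 g cyanuric acid.

10.5 kg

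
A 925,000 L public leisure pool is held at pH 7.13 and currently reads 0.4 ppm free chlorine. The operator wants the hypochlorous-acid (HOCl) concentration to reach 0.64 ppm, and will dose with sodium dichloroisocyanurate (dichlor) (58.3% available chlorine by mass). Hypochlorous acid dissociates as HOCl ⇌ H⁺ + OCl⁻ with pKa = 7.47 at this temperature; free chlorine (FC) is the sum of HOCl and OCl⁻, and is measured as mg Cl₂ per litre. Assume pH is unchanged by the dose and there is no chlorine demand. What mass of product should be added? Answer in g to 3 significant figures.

[OCl⁻]/[HOCl] = 10^(pH − pKa) = 10^(7.13 − 7.47) = 0.4571; fraction as HOCl = 1/(1 + 0.4571) = 0.6863.
Free chlorine required for 0.64 ppm HOCl: 0.64 / 0.6863 = 0.9325 ppm.
FC to add: 0.9325 − 0.4 = 0.5325 mg/L as Cl₂.
Cl₂ equivalent: 0.5325 mg/L × 925,000 L = 492.6 g.
Product at 58.3% available Cl: 492.6 / 0.583 = 844.9 g.

845 g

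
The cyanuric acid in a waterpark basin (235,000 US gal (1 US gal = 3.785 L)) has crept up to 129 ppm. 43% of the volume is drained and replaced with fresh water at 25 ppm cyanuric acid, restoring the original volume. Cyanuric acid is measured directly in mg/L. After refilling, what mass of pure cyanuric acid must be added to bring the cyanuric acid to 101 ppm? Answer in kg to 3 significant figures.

14.9 kg

Volume: 235,000 US gal × 3.785 L/gal = 889,475 L.
After draining 43% and refilling: 129 × 0.57 + 25 × 0.43 = 84.28 ppm.
Deficit to target: 101 − 84.28 = 16.72 mg/L.
Mass: 16.72 mg/L × 889,475 L = 14,870 g cyanuric acid.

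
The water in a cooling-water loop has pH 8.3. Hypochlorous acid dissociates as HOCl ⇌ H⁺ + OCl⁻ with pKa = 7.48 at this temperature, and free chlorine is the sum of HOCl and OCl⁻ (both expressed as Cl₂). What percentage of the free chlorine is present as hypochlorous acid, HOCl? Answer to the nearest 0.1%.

[OCl⁻]/[HOCl] = 10^(pH − pKa) = 10^(8.3 − 7.48) = 10^0.82 = 6.607.
Fraction as HOCl = 1 / (1 + 6.607) = 0.1315.

13.1%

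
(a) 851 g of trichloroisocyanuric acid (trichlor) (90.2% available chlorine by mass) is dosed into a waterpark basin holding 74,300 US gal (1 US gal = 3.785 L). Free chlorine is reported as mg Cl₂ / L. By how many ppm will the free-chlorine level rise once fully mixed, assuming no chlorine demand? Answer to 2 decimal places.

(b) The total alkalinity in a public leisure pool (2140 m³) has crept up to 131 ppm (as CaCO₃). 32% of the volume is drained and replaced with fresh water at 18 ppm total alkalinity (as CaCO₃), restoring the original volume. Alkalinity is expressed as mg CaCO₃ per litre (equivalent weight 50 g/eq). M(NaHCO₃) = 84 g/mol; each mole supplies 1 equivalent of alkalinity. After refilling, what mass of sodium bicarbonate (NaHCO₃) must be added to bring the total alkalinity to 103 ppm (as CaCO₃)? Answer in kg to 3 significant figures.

(a) 2.73 ppm; (b) 29.3 kg

(a) Volume: 74,300 US gal × 3.785 L/gal = 281,226 L.
(a) Available chlorine delivered: 851 g × 0.902 = 767.6 g as Cl₂.
(a) Concentration rise: 767.6 g / 281,226 L = 2.729 mg/L = 2.73 ppm.

(b) Volume: 2140 m³ = 2,140,000 L.
(b) After draining 32% and refilling: 131 × 0.68 + 18 × 0.32 = 94.84 ppm.
(b) Deficit to target: 103 − 94.84 = 8.16 mg/L.
(b) As CaCO₃: 8.16 mg/L × 2,140,000 L = 17,460 g; ÷ 50 g/eq ÷ 1 = 349.2 mol NaHCO₃.
(b) Mass: 349.2 × 84 = 29,340 g.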